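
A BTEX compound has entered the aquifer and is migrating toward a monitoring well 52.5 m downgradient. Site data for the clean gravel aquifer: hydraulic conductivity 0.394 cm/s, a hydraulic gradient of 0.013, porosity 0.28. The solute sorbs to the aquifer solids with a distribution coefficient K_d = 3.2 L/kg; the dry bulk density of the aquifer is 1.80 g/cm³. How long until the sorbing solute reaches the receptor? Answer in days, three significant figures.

K = 0.394 cm/s × 864 = 340.4 m/d
q = Ki = 340.4 × 0.013 = 4.425 m/d
v_s = q/n_e = 4.425/0.28 = 15.81 m/d
Retardation R = 1 + ρ_b·K_d/n = 1 + 1.80×3.2/0.28 = 21.57
Contaminant velocity v_c = v/R = 15.81/21.57 = 0.7327 m/d
t = L/v_c = 52.5/0.7327 = 71.65 d

71.7 days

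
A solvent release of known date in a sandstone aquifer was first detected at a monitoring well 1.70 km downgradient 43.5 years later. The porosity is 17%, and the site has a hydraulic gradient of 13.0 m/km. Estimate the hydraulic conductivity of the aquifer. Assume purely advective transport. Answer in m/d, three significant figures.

1.40 m/d

t = 43.5 years = 15880 d
L = 1.70 km = 1700 m
v = L / t = 1700 / 15880 = 0.1071 m/d
K = v · n / i = 0.1071 × 0.17 / 0.013 = 1.40 m/d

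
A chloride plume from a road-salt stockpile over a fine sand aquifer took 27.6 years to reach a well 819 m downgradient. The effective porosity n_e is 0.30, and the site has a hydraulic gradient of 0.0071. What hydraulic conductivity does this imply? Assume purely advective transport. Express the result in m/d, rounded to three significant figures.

3.44 m/d

t = 27.6 years = 10070 d
v = L / t = 819 / 10070 = 0.08130 m/d
K = v · n / i = 0.08130 × 0.30 / 0.0071 = 3.44 m/d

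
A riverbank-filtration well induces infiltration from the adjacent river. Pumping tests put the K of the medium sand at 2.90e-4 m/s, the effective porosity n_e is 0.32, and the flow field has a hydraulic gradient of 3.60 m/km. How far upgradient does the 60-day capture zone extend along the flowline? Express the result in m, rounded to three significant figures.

16.9 m

K = 2.90e-4 m/s × 86400 s/d = 25.06 m/d
Darcy flux q = K·i = 25.06 × 0.0036 = 0.09020 m/d
v = Ki/n = 25.06·0.0036/0.32 = 0.2819 m/d
L = v × T = 0.2819 × 60 = 16.91 m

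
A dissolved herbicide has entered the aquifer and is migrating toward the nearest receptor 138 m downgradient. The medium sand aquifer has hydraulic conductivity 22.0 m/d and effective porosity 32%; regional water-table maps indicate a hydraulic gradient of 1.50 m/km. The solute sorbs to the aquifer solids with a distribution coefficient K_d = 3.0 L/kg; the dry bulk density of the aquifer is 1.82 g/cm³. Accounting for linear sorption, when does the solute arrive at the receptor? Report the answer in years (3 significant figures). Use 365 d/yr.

Darcy flux q = K·i = 22.0 × 0.0015 = 0.03300 m/d
v = Ki/n = 22.0·0.0015/0.32 = 0.1031 m/d
Retardation R = 1 + ρ_b·K_d/n = 1 + 1.82×3.0/0.32 = 18.06
Contaminant velocity v_c = v/R = 0.1031/18.06 = 0.005709 m/d
t = L/v_c = 138/0.005709 = 24170 d
   = 24170/365 = 66.2 yr

66.2 years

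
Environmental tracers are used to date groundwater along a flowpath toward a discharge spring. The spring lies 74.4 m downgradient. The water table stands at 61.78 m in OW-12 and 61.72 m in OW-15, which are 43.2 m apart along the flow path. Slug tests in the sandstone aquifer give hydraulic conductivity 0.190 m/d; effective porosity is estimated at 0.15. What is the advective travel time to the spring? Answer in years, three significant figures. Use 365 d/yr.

116 years

Hydraulic gradient i = (61.78 − 61.72) / 43.2 = 0.06 / 43.2 = 0.001389
Specific discharge q = 0.190 × 0.001389 = 2.639e-4 m/d
v_s = q/n_e = 2.639e-4/0.15 = 0.001759 m/d
t = L / v = 74.4 / 0.001759 = 42290 d
   = 42290 / 365 = 116 yr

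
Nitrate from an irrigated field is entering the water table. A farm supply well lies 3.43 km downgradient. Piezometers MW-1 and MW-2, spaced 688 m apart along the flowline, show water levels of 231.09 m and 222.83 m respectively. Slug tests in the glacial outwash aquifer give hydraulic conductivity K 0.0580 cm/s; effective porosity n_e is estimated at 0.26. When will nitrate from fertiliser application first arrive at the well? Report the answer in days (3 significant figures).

1480 days

Hydraulic gradient i = (231.09 − 222.83) / 688 = 8.26 / 688 = 0.01201
K = 0.0580 cm/s × 864 = 50.11 m/d
Darcy flux q = K·i = 50.11 × 0.01201 = 0.6016 m/d
Seepage velocity v = q / n = 0.6016 / 0.26 = 2.314 m/d
L = 3.43 km = 3430 m
t = L / v = 3430 / 2.314 = 1482 d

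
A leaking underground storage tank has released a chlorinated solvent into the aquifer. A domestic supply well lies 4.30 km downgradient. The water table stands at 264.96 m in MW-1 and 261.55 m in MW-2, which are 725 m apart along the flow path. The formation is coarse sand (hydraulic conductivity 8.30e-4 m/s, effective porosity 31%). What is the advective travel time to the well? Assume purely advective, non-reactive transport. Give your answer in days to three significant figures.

3950 days

Hydraulic gradient i = (264.96 − 261.55) / 725 = 3.41 / 725 = 0.004703
K = 8.30e-4 m/s × 86400 s/d = 71.71 m/d
Specific discharge q = 71.71 × 0.004703 = 0.3373 m/d
Seepage velocity v = q / n = 0.3373 / 0.31 = 1.088 m/d
L = 4.30 km = 4300 m
t = L / v = 4300 / 1.088 = 3952 d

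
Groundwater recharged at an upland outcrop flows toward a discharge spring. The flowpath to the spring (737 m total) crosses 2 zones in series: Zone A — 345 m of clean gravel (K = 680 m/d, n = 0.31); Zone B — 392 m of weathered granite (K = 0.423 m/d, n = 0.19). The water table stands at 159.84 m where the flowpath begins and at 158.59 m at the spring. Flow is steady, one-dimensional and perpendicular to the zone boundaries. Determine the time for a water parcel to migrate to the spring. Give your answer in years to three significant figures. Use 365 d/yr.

369 years

Total head drop ΔH = 159.84 − 158.59 = 1.25 m
Continuity: the same q passes through each zone, so ΔH = q·Σ(L_j/K_j) — the zones act as resistances in series.
Σ(L/K) = 345/680 + 392/0.423 = 0.5074 + 926.7 = 927.2 d
q = ΔH / Σ(L/K) = 1.25 / 927.2 = 0.001348 m/d (same in every zone)
Zone A: v = q/n = 0.001348/0.31 = 0.004349 m/d → t_A = 345/0.004349 = 79330 d
Zone B: v = q/n = 0.001348/0.19 = 0.007095 m/d → t_B = 392/0.007095 = 55250 d
Total t = 79330 + 55250 = 134600 d
   = 134600 / 365 = 369 yr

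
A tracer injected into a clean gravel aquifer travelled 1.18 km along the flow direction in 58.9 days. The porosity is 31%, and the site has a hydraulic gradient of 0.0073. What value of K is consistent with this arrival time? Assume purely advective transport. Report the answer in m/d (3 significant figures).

L = 1.18 km = 1180 m
v = L / t = 1180 / 58.9 = 20.03 m/d
K = v · n / i = 20.03 × 0.31 / 0.0073 = 851 m/d

851 m/d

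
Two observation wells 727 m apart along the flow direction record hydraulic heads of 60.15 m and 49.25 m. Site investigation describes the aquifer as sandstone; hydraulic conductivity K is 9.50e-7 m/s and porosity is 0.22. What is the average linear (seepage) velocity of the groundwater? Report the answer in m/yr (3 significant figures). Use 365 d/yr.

2.04 m/yr

Hydraulic gradient i = (60.15 − 49.25) / 727 = 10.90 / 727 = 0.01499
K = 9.50e-7 m/s × 86400 s/d = 0.08208 m/d
q = Ki = 0.08208 × 0.01499 = 0.001231 m/d
Seepage velocity v = q / n = 0.001231 / 0.22 = 0.005594 m/d
   = 0.005594 × 365 = 2.04 m/yr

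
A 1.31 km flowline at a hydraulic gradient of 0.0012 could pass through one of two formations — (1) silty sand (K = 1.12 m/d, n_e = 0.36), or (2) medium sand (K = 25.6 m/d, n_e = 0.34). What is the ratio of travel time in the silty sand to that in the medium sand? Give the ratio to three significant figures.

24.2

Unit 1 (silty sand): v = 1.12×0.0012/0.36 = 0.003733 m/d, t = 1310/0.003733 = 350900 d
Unit 2 (medium sand): v = 25.6×0.0012/0.34 = 0.09035 m/d, t = 1310/0.09035 = 14500 d
t(silty sand) / t(medium sand) = 350900/14500 = 24.2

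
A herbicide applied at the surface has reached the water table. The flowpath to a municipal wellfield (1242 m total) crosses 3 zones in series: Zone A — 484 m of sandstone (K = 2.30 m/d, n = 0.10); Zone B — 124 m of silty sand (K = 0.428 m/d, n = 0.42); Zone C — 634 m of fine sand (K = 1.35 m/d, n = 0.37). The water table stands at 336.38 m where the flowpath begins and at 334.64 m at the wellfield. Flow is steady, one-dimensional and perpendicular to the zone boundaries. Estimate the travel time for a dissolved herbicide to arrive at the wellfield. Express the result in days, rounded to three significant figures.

Total head drop ΔH = 336.38 − 334.64 = 1.74 m
Steady 1-D flow in series ⇒ the Darcy flux q is identical in every zone and the zone head losses add (resistances L/K in series).
Σ(L/K) = 484/2.30 + 124/0.428 + 634/1.35 = 210.4 + 289.7 + 469.6 = 969.8 d
q = ΔH / Σ(L/K) = 1.74 / 969.8 = 0.001794 m/d (same in every zone)
Zone A: v = q/n = 0.001794/0.10 = 0.01794 m/d → t_A = 484/0.01794 = 26980 d
Zone B: v = q/n = 0.001794/0.42 = 0.004272 m/d → t_B = 124/0.004272 = 29030 d
Zone C: v = q/n = 0.001794/0.37 = 0.004849 m/d → t_C = 634/0.004849 = 130700 d
Total t = 26980 + 29030 + 130700 = 186700 d

187000 days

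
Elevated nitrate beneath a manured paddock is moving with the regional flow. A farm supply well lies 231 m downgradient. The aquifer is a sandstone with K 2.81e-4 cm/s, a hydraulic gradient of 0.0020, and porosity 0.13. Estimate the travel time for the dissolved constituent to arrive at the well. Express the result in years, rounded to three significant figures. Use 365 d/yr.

K = 2.81e-4 cm/s × 864 = 0.2428 m/d
Darcy flux q = K·i = 0.2428 × 0.0020 = 4.856e-4 m/d
Seepage velocity v = q / n = 4.856e-4 / 0.13 = 0.003735 m/d
t = L / v = 231 / 0.003735 = 61850 d
   = 61850 / 365 = 169 yr

169 years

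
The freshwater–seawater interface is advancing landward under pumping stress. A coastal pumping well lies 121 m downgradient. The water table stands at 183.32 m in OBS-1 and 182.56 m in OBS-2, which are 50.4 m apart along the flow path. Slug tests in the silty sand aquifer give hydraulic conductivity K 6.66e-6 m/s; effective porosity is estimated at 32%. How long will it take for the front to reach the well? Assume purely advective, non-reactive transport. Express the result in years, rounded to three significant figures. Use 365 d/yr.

Hydraulic gradient i = (183.32 − 182.56) / 50.4 = 0.76 / 50.4 = 0.01508
K = 6.66e-6 m/s × 86400 s/d = 0.5754 m/d
q = Ki = 0.5754 × 0.01508 = 0.008677 m/d
Average linear velocity = 0.008677 / 0.32 = 0.02712 m/d
t = L / v = 121 / 0.02712 = 4462 d
   = 4462 / 365 = 12.2 yr

12.2 years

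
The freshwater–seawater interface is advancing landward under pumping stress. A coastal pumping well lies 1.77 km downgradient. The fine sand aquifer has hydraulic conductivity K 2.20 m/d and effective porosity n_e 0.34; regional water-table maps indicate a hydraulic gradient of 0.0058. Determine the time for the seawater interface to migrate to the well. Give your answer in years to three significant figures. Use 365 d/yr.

Specific discharge q = 2.20 × 0.0058 = 0.01276 m/d
v = Ki/n = 2.20·0.0058/0.34 = 0.03753 m/d
L = 1.77 km = 1770 m
t = L / v = 1770 / 0.03753 = 47160 d
   = 47160 / 365 = 129 yr

129 years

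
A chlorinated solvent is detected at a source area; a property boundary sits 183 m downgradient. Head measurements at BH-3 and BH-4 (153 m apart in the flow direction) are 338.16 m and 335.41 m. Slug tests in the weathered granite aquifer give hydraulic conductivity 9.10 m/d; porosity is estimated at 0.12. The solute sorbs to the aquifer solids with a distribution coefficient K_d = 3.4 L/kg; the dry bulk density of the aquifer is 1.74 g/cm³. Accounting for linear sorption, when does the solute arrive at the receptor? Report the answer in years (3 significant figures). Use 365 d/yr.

18.5 years

Hydraulic gradient i = (338.16 − 335.41) / 153 = 2.75 / 153 = 0.01797
q = Ki = 9.10 × 0.01797 = 0.1636 m/d
Seepage velocity v = q / n = 0.1636 / 0.12 = 1.363 m/d
Retardation R = 1 + ρ_b·K_d/n = 1 + 1.74×3.4/0.12 = 50.30
Contaminant velocity v_c = v/R = 1.363/50.30 = 0.02710 m/d
t = L/v_c = 183/0.02710 = 6753 d
   = 6753/365 = 18.5 yr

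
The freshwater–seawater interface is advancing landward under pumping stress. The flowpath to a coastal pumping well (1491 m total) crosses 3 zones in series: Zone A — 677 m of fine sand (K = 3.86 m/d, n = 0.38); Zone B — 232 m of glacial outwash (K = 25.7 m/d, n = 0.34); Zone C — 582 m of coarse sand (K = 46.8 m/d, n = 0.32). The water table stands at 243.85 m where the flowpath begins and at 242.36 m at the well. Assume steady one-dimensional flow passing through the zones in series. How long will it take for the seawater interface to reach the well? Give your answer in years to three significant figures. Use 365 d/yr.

Total head drop ΔH = 243.85 − 242.36 = 1.49 m
Continuity: the same q passes through each zone, so ΔH = q·Σ(L_j/K_j) — the zones act as resistances in series.
Σ(L/K) = 677/3.86 + 232/25.7 + 582/46.8 = 175.4 + 9.027 + 12.44 = 196.9 d
q = ΔH / Σ(L/K) = 1.49 / 196.9 = 0.007569 m/d (same in every zone)
Zone A: v = q/n = 0.007569/0.38 = 0.01992 m/d → t_A = 677/0.01992 = 33990 d
Zone B: v = q/n = 0.007569/0.34 = 0.02226 m/d → t_B = 232/0.02226 = 10420 d
Zone C: v = q/n = 0.007569/0.32 = 0.02365 m/d → t_C = 582/0.02365 = 24610 d
Total t = 33990 + 10420 + 24610 = 69010 d
   = 69010 / 365 = 189 yr

189 years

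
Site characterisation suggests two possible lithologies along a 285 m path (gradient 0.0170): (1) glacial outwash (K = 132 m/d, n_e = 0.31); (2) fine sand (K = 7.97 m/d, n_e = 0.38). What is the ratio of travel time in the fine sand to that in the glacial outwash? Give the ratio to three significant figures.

20.3

Unit 1 (glacial outwash): v = 132×0.017/0.31 = 7.239 m/d, t = 285/7.239 = 39.37 d
Unit 2 (fine sand): v = 7.97×0.017/0.38 = 0.3566 m/d, t = 285/0.3566 = 799.3 d
t(fine sand) / t(glacial outwash) = 799.3/39.37 = 20.3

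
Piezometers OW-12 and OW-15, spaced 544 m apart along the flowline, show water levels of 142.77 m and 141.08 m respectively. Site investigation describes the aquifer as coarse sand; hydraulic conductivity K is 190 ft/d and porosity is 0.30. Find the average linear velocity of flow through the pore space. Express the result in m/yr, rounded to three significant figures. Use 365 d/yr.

219 m/yr

Hydraulic gradient i = (142.77 − 141.08) / 544 = 1.69 / 544 = 0.003107
K = 190 ft/d × 0.3048 = 57.91 m/d
Darcy flux q = K·i = 57.91 × 0.003107 = 0.1799 m/d
Seepage velocity v = q / n = 0.1799 / 0.30 = 0.5997 m/d
   = 0.5997 × 365 = 219 m/yr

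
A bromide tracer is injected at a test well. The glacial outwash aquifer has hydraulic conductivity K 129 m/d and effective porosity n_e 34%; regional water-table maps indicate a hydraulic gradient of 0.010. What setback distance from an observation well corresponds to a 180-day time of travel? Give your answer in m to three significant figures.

Specific discharge q = 129 × 0.010 = 1.290 m/d
v_s = q/n_e = 1.290/0.34 = 3.794 m/d
L = v × T = 3.794 × 180 = 682.9 m

683 m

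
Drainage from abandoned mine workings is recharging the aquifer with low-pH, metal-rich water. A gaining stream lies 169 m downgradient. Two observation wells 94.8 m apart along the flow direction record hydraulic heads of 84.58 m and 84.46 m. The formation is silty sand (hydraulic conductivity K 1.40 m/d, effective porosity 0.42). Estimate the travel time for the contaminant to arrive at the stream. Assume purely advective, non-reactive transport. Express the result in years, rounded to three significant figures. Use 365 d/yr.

110 years

Hydraulic gradient i = (84.58 − 84.46) / 94.8 = 0.12 / 94.8 = 0.001266
Darcy flux q = K·i = 1.40 × 0.001266 = 0.001772 m/d
v_s = q/n_e = 0.001772/0.42 = 0.004219 m/d
t = L / v = 169 / 0.004219 = 40050 d
   = 40050 / 365 = 110 yr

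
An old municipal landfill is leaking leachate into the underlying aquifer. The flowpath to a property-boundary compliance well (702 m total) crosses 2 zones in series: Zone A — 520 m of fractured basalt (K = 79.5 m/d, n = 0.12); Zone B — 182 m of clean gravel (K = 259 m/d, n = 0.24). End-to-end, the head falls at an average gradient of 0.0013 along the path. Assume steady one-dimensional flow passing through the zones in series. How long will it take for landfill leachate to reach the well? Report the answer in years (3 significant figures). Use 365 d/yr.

Steady 1-D flow in series ⇒ the Darcy flux q is identical in every zone and the zone head losses add (resistances L/K in series).
Σ(L/K) = 520/79.5 + 182/259 = 6.541 + 0.7027 = 7.244 d
K_eq = L_total / Σ(L/K) = 702 / 7.244 = 96.91 m/d
q = K_eq · i = 96.91 × 0.0013 = 0.1260 m/d (same in every zone)
Zone A: v = q/n = 0.1260/0.12 = 1.050 m/d → t_A = 520/1.050 = 495.3 d
Zone B: v = q/n = 0.1260/0.24 = 0.5249 m/d → t_B = 182/0.5249 = 346.7 d
Total t = 495.3 + 346.7 = 842.0 d
   = 842.0 / 365 = 2.31 yr

2.31 years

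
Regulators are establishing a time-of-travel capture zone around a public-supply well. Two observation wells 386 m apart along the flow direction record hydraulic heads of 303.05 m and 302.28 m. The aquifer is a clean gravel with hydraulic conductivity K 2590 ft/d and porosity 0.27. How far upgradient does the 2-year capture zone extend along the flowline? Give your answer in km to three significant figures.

Hydraulic gradient i = (303.05 − 302.28) / 386 = 0.77 / 386 = 0.001995
K = 2590 ft/d × 0.3048 = 789.4 m/d
Darcy flux q = K·i = 789.4 × 0.001995 = 1.575 m/d
v = Ki/n = 789.4·0.001995/0.27 = 5.832 m/d
T = 2 yr × 365 = 730 d
L = v × T = 5.832 × 730 = 4258 m
   = 4.26 km

4.26 km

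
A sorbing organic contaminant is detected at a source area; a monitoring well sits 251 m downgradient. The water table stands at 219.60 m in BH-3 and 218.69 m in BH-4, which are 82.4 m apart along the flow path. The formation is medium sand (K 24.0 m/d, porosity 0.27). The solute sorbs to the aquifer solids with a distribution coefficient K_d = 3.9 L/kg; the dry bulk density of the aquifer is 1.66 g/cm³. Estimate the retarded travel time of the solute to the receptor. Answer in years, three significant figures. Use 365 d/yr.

Hydraulic gradient i = (219.60 − 218.69) / 82.4 = 0.91 / 82.4 = 0.01104
q = Ki = 24.0 × 0.01104 = 0.2650 m/d
Average linear velocity = 0.2650 / 0.27 = 0.9817 m/d
Retardation R = 1 + ρ_b·K_d/n = 1 + 1.66×3.9/0.27 = 24.98
Contaminant velocity v_c = v/R = 0.9817/24.98 = 0.03930 m/d
t = L/v_c = 251/0.03930 = 6387 d
   = 6387/365 = 17.5 yr

17.5 years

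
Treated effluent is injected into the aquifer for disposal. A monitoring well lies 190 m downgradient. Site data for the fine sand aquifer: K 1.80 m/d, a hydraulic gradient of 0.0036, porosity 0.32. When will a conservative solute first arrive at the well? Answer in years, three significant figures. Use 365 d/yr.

q = Ki = 1.80 × 0.0036 = 0.006480 m/d
Seepage velocity v = q / n = 0.006480 / 0.32 = 0.02025 m/d
t = L / v = 190 / 0.02025 = 9383 d
   = 9383 / 365 = 25.7 yr

25.7 years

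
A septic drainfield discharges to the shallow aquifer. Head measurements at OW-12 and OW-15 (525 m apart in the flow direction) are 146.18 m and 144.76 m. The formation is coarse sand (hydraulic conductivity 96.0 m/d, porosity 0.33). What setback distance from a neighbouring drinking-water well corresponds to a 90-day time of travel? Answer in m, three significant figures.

70.8 m

Hydraulic gradient i = (146.18 − 144.76) / 525 = 1.42 / 525 = 0.002705
Darcy flux q = K·i = 96.0 × 0.002705 = 0.2597 m/d
v = Ki/n = 96.0·0.002705/0.33 = 0.7868 m/d
L = v × T = 0.7868 × 90 = 70.82 m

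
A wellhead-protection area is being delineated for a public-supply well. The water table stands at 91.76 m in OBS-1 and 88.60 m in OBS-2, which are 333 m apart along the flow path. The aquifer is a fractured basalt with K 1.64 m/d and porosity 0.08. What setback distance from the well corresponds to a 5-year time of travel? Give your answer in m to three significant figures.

355 m

Hydraulic gradient i = (91.76 − 88.60) / 333 = 3.16 / 333 = 0.009489
q = Ki = 1.64 × 0.009489 = 0.01556 m/d
Average linear velocity = 0.01556 / 0.08 = 0.1945 m/d
T = 5 yr × 365 = 1825 d
L = v × T = 0.1945 × 1825 = 355.0 m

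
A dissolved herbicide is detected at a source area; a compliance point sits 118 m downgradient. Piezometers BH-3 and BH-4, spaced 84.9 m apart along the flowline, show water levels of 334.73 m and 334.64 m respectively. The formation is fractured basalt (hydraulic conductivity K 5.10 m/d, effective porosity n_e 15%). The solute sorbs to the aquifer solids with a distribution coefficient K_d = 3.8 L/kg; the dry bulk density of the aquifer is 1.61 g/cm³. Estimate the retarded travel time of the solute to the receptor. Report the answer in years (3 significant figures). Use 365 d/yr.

375 years

Hydraulic gradient i = (334.73 − 334.64) / 84.9 = 0.09 / 84.9 = 0.001060
q = Ki = 5.10 × 0.001060 = 0.005406 m/d
v = Ki/n = 5.10·0.001060/0.15 = 0.03604 m/d
Retardation R = 1 + ρ_b·K_d/n = 1 + 1.61×3.8/0.15 = 41.79
Contaminant velocity v_c = v/R = 0.03604/41.79 = 8.625e-4 m/d
t = L/v_c = 118/8.625e-4 = 136800 d
   = 136800/365 = 375 yr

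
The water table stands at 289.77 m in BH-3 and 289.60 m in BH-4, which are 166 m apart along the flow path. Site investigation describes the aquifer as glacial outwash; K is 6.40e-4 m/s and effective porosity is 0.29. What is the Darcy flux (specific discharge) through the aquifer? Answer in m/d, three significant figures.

0.0566 m/d

Hydraulic gradient i = (289.77 − 289.60) / 166 = 0.17 / 166 = 0.001024
K = 6.40e-4 m/s × 86400 s/d = 55.30 m/d
Darcy flux q = K·i = 55.30 × 0.001024 = 0.05663 m/d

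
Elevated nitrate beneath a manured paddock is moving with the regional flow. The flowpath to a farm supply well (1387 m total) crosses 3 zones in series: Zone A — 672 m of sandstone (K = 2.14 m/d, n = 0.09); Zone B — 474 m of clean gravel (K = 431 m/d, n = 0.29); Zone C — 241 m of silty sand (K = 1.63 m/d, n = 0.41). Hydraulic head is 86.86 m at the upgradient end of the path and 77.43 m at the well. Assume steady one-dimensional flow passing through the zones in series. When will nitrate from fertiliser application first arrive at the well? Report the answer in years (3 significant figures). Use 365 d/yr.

Total head drop ΔH = 86.86 − 77.43 = 9.43 m
Continuity: the same q passes through each zone, so ΔH = q·Σ(L_j/K_j) — the zones act as resistances in series.
Σ(L/K) = 672/2.14 + 474/431 + 241/1.63 = 314.0 + 1.100 + 147.9 = 463.0 d
q = ΔH / Σ(L/K) = 9.43 / 463.0 = 0.02037 m/d (same in every zone)
Zone A: v = q/n = 0.02037/0.09 = 0.2263 m/d → t_A = 672/0.2263 = 2969 d
Zone B: v = q/n = 0.02037/0.29 = 0.07024 m/d → t_B = 474/0.07024 = 6749 d
Zone C: v = q/n = 0.02037/0.41 = 0.04968 m/d → t_C = 241/0.04968 = 4851 d
Total t = 2969 + 6749 + 4851 = 14570 d
   = 14570 / 365 = 39.9 yr

39.9 years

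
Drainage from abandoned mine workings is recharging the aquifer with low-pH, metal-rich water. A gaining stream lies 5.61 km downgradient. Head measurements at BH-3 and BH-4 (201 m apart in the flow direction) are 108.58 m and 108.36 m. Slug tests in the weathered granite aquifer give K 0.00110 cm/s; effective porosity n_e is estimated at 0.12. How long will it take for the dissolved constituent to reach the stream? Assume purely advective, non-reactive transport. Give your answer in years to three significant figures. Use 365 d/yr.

1770 years

Hydraulic gradient i = (108.58 − 108.36) / 201 = 0.22 / 201 = 0.001095
K = 0.00110 cm/s × 864 = 0.9504 m/d
Darcy flux q = K·i = 0.9504 × 0.001095 = 0.001040 m/d
Seepage velocity v = q / n = 0.001040 / 0.12 = 0.008669 m/d
L = 5.61 km = 5610 m
t = L / v = 5610 / 0.008669 = 647200 d
   = 647200 / 365 = 1770 yr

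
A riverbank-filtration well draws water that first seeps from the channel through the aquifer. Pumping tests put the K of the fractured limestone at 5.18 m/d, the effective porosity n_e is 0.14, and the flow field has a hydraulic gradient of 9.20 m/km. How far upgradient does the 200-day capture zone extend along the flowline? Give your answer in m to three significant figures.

Specific discharge q = 5.18 × 0.0092 = 0.04766 m/d
v_s = q/n_e = 0.04766/0.14 = 0.3404 m/d
L = v × T = 0.3404 × 200 = 68.08 m

68.1 m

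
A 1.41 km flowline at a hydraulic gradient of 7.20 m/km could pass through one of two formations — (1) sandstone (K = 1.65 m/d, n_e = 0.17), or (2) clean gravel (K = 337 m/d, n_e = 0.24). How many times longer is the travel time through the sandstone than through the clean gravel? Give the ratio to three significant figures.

145

Unit 1 (sandstone): v = 1.65×0.0072/0.17 = 0.06988 m/d, t = 1410/0.06988 = 20180 d
Unit 2 (clean gravel): v = 337×0.0072/0.24 = 10.11 m/d, t = 1410/10.11 = 139.5 d
t(sandstone) / t(clean gravel) = 20180/139.5 = 145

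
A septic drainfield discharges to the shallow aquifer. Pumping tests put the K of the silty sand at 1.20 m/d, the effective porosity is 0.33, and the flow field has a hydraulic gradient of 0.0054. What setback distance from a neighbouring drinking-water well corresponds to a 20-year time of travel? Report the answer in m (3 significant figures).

q = Ki = 1.20 × 0.0054 = 0.006480 m/d
v_s = q/n_e = 0.006480/0.33 = 0.01964 m/d
T = 20 yr × 365 = 7300 d
L = v × T = 0.01964 × 7300 = 143.3 m

143 m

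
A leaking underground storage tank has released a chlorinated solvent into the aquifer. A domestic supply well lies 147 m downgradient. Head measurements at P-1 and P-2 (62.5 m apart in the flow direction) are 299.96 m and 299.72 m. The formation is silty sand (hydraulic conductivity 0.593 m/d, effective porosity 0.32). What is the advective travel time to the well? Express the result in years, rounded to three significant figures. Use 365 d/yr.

56.6 years

Hydraulic gradient i = (299.96 − 299.72) / 62.5 = 0.24 / 62.5 = 0.003840
Specific discharge q = 0.593 × 0.003840 = 0.002277 m/d
Seepage velocity v = q / n = 0.002277 / 0.32 = 0.007116 m/d
t = L / v = 147 / 0.007116 = 20660 d
   = 20660 / 365 = 56.6 yr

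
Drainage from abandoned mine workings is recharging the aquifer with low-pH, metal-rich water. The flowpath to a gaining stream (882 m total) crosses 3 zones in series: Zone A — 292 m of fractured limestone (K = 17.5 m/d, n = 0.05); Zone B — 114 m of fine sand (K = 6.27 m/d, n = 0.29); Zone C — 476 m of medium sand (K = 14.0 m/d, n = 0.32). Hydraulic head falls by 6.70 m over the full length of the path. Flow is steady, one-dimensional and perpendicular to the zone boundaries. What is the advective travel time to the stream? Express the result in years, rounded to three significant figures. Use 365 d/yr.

5.63 years

Steady 1-D flow in series ⇒ the Darcy flux q is identical in every zone and the zone head losses add (resistances L/K in series).
Σ(L/K) = 292/17.5 + 114/6.27 + 476/14.0 = 16.69 + 18.18 + 34.00 = 68.87 d
q = ΔH / Σ(L/K) = 6.70 / 68.87 = 0.09729 m/d (same in every zone)
Zone A: v = q/n = 0.09729/0.05 = 1.946 m/d → t_A = 292/1.946 = 150.1 d
Zone B: v = q/n = 0.09729/0.29 = 0.3355 m/d → t_B = 114/0.3355 = 339.8 d
Zone C: v = q/n = 0.09729/0.32 = 0.3040 m/d → t_C = 476/0.3040 = 1566 d
Total t = 150.1 + 339.8 + 1566 = 2056 d
   = 2056 / 365 = 5.63 yr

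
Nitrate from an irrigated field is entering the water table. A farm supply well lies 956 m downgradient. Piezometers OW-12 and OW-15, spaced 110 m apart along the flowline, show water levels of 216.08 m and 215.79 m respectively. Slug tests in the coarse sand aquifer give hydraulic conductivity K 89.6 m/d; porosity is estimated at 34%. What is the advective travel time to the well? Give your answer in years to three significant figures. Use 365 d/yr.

3.77 years

Hydraulic gradient i = (216.08 − 215.79) / 110 = 0.29 / 110 = 0.002636
q = Ki = 89.6 × 0.002636 = 0.2362 m/d
v = Ki/n = 89.6·0.002636/0.34 = 0.6948 m/d
t = L / v = 956 / 0.6948 = 1376 d
   = 1376 / 365 = 3.77 yr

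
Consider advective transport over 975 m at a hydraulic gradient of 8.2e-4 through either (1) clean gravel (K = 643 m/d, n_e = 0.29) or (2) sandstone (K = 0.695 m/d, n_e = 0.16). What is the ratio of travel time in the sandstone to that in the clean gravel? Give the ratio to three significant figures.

510

Unit 1 (clean gravel): v = 643×8.2e-4/0.29 = 1.818 m/d, t = 975/1.818 = 536.3 d
Unit 2 (sandstone): v = 0.695×8.2e-4/0.16 = 0.003562 m/d, t = 975/0.003562 = 273700 d
t(sandstone) / t(clean gravel) = 273700/536.3 = 510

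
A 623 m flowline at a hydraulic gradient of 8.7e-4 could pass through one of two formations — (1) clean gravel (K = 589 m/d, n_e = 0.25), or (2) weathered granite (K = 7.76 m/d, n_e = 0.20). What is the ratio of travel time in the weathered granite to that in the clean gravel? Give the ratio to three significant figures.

60.7

Unit 1 (clean gravel): v = 589×8.7e-4/0.25 = 2.050 m/d, t = 623/2.050 = 303.9 d
Unit 2 (weathered granite): v = 7.76×8.7e-4/0.20 = 0.03376 m/d, t = 623/0.03376 = 18460 d
t(weathered granite) / t(clean gravel) = 18460/303.9 = 60.7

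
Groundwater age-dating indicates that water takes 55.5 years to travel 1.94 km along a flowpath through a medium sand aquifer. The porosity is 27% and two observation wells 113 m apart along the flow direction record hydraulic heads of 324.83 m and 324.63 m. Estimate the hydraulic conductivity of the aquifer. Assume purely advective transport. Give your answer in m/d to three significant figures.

Hydraulic gradient i = (324.83 − 324.63) / 113 = 0.20 / 113 = 0.001770
t = 55.5 years = 20260 d
L = 1.94 km = 1940 m
v = L / t = 1940 / 20260 = 0.09577 m/d
K = v · n / i = 0.09577 × 0.27 / 0.001770 = 14.6 m/d

14.6 m/d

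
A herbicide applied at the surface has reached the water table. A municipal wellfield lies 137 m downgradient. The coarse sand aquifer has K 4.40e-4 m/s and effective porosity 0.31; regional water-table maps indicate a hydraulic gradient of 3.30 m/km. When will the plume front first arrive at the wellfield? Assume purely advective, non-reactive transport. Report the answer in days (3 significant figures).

K = 4.40e-4 m/s × 86400 s/d = 38.02 m/d
Darcy flux q = K·i = 38.02 × 0.0033 = 0.1255 m/d
v = Ki/n = 38.02·0.0033/0.31 = 0.4047 m/d
t = L / v = 137 / 0.4047 = 338.5 d

339 days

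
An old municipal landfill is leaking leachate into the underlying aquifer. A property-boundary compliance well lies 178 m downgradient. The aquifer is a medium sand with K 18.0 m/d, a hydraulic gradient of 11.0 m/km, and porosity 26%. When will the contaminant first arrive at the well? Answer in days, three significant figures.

234 days

Darcy flux q = K·i = 18.0 × 0.011 = 0.1980 m/d
v = Ki/n = 18.0·0.011/0.26 = 0.7615 m/d
t = L / v = 178 / 0.7615 = 233.7 d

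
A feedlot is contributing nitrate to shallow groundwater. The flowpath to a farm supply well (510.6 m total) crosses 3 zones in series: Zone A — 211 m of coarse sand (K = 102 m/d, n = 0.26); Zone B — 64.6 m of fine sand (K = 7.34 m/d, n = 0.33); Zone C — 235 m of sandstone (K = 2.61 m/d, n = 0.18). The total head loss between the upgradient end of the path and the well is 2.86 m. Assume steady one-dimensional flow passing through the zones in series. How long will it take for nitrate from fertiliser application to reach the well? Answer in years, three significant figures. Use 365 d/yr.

11.5 years

Continuity: the same q passes through each zone, so ΔH = q·Σ(L_j/K_j) — the zones act as resistances in series.
Σ(L/K) = 211/102 + 64.6/7.34 + 235/2.61 = 2.069 + 8.801 + 90.04 = 100.9 d
q = ΔH / Σ(L/K) = 2.86 / 100.9 = 0.02834 m/d (same in every zone)
Zone A: v = q/n = 0.02834/0.26 = 0.1090 m/d → t_A = 211/0.1090 = 1936 d
Zone B: v = q/n = 0.02834/0.33 = 0.08589 m/d → t_B = 64.6/0.08589 = 752.2 d
Zone C: v = q/n = 0.02834/0.18 = 0.1575 m/d → t_C = 235/0.1575 = 1492 d
Total t = 1936 + 752.2 + 1492 = 4180 d
   = 4180 / 365 = 11.5 yr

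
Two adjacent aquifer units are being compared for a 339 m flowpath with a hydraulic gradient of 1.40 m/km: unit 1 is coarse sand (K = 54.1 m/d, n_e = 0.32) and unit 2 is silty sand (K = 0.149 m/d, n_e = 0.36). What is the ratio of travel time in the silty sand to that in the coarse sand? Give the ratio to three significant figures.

Unit 1 (coarse sand): v = 54.1×0.0014/0.32 = 0.2367 m/d, t = 339/0.2367 = 1432 d
Unit 2 (silty sand): v = 0.149×0.0014/0.36 = 5.794e-4 m/d, t = 339/5.794e-4 = 585000 d
t(silty sand) / t(coarse sand) = 585000/1432 = 408

408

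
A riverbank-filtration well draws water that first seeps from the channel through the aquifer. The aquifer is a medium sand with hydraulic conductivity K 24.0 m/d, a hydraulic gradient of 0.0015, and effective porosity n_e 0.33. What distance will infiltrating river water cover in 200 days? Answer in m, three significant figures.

Specific discharge q = 24.0 × 0.0015 = 0.03600 m/d
v_s = q/n_e = 0.03600/0.33 = 0.1091 m/d
L = v × T = 0.1091 × 200 = 21.82 m

21.8 m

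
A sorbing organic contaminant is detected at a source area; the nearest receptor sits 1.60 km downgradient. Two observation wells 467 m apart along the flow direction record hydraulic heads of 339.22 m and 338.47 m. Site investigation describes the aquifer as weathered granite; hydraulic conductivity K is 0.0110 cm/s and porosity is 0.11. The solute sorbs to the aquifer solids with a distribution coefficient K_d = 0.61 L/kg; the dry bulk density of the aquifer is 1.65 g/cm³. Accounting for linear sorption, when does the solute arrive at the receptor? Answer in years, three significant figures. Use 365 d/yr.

Hydraulic gradient i = (339.22 − 338.47) / 467 = 0.75 / 467 = 0.001606
K = 0.0110 cm/s × 864 = 9.504 m/d
Specific discharge q = 9.504 × 0.001606 = 0.01526 m/d
Seepage velocity v = q / n = 0.01526 / 0.11 = 0.1388 m/d
Retardation R = 1 + ρ_b·K_d/n = 1 + 1.65×0.61/0.11 = 10.15
Contaminant velocity v_c = v/R = 0.1388/10.15 = 0.01367 m/d
L = 1.60 km = 1600 m
t = L/v_c = 1600/0.01367 = 117000 d
   = 117000/365 = 321 yr

321 years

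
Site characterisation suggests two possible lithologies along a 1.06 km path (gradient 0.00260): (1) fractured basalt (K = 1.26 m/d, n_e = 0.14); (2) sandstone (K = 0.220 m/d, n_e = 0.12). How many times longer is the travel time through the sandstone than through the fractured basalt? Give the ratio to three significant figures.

Unit 1 (fractured basalt): v = 1.26×0.0026/0.14 = 0.02340 m/d, t = 1060/0.02340 = 45300 d
Unit 2 (sandstone): v = 0.220×0.0026/0.12 = 0.004767 m/d, t = 1060/0.004767 = 222400 d
t(sandstone) / t(fractured basalt) = 222400/45300 = 4.91

4.91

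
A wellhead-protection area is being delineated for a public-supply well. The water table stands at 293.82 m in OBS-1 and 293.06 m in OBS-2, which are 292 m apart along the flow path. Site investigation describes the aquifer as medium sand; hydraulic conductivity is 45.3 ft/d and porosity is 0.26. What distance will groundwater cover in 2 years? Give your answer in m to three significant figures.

101 m

Hydraulic gradient i = (293.82 − 293.06) / 292 = 0.76 / 292 = 0.002603
K = 45.3 ft/d × 0.3048 = 13.81 m/d
q = Ki = 13.81 × 0.002603 = 0.03594 m/d
Average linear velocity = 0.03594 / 0.26 = 0.1382 m/d
T = 2 yr × 365 = 730 d
L = v × T = 0.1382 × 730 = 100.9 m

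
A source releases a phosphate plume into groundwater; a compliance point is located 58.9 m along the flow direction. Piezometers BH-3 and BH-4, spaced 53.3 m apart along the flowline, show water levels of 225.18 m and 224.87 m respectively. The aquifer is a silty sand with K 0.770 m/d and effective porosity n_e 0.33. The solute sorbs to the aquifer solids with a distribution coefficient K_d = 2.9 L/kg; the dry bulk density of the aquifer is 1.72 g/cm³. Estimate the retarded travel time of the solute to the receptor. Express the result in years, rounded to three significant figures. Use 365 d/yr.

Hydraulic gradient i = (225.18 − 224.87) / 53.3 = 0.31 / 53.3 = 0.005816
q = Ki = 0.770 × 0.005816 = 0.004478 m/d
Average linear velocity = 0.004478 / 0.33 = 0.01357 m/d
Retardation R = 1 + ρ_b·K_d/n = 1 + 1.72×2.9/0.33 = 16.12
Contaminant velocity v_c = v/R = 0.01357/16.12 = 8.421e-4 m/d
t = L/v_c = 58.9/8.421e-4 = 69940 d
   = 69940/365 = 192 yr

192 years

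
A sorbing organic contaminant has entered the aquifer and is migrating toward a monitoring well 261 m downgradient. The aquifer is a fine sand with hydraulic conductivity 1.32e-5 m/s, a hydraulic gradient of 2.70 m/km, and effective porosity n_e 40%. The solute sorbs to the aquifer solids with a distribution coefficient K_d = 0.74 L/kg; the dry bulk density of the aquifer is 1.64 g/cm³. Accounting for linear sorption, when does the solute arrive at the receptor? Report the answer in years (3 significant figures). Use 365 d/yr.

375 years

K = 1.32e-5 m/s × 86400 s/d = 1.140 m/d
Specific discharge q = 1.140 × 0.0027 = 0.003079 m/d
Seepage velocity v = q / n = 0.003079 / 0.40 = 0.007698 m/d
Retardation R = 1 + ρ_b·K_d/n = 1 + 1.64×0.74/0.40 = 4.034
Contaminant velocity v_c = v/R = 0.007698/4.034 = 0.001908 m/d
t = L/v_c = 261/0.001908 = 136800 d
   = 136800/365 = 375 yr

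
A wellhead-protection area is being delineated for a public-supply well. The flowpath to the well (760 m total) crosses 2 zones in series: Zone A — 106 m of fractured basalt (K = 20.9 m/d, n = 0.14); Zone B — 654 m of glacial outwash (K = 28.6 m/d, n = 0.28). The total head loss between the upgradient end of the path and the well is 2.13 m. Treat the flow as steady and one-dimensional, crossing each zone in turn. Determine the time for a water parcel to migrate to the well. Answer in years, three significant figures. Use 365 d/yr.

Continuity: the same q passes through each zone, so ΔH = q·Σ(L_j/K_j) — the zones act as resistances in series.
Σ(L/K) = 106/20.9 + 654/28.6 = 5.072 + 22.87 = 27.94 d
q = ΔH / Σ(L/K) = 2.13 / 27.94 = 0.07624 m/d (same in every zone)
Zone A: v = q/n = 0.07624/0.14 = 0.5446 m/d → t_A = 106/0.5446 = 194.7 d
Zone B: v = q/n = 0.07624/0.28 = 0.2723 m/d → t_B = 654/0.2723 = 2402 d
Total t = 194.7 + 2402 = 2597 d
   = 2597 / 365 = 7.11 yr

7.11 years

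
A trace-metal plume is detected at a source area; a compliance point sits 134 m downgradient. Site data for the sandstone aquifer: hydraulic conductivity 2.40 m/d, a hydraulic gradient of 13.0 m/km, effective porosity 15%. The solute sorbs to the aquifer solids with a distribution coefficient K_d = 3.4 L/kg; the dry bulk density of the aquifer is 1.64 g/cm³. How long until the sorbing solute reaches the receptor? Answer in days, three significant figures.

q = Ki = 2.40 × 0.013 = 0.03120 m/d
v_s = q/n_e = 0.03120/0.15 = 0.2080 m/d
Retardation R = 1 + ρ_b·K_d/n = 1 + 1.64×3.4/0.15 = 38.17
Contaminant velocity v_c = v/R = 0.2080/38.17 = 0.005449 m/d
t = L/v_c = 134/0.005449 = 24590 d

24600 days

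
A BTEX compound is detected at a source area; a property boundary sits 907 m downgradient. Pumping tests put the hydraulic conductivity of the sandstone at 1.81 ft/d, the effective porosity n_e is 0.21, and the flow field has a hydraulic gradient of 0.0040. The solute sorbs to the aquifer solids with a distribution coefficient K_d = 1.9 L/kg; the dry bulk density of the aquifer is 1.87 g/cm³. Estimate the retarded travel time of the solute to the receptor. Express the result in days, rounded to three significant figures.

1.55e6 days

K = 1.81 ft/d × 0.3048 = 0.5517 m/d
Specific discharge q = 0.5517 × 0.0040 = 0.002207 m/d
v = Ki/n = 0.5517·0.0040/0.21 = 0.01051 m/d
Retardation R = 1 + ρ_b·K_d/n = 1 + 1.87×1.9/0.21 = 17.92
Contaminant velocity v_c = v/R = 0.01051/17.92 = 5.864e-4 m/d
t = L/v_c = 907/5.864e-4 = 1.547e6 d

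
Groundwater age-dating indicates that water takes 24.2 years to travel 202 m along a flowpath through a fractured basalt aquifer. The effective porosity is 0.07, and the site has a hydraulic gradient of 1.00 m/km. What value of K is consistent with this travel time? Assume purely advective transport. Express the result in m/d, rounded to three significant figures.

1.60 m/d

t = 24.2 years = 8833 d
v = L / t = 202 / 8833 = 0.02287 m/d
K = v · n / i = 0.02287 × 0.07 / 0.0010 = 1.60 m/d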